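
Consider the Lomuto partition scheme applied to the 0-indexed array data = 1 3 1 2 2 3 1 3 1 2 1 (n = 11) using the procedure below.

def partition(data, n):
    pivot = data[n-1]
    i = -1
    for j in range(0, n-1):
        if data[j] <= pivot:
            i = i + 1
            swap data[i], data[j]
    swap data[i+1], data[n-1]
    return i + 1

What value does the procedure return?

pivot=1, i=-1
j=0: 1≤1, i=0, swap(0,0) ⇒ 1 3 1 2 2 3 1 3 1 2 1
j=1: 3>1, skip
j=2: 1≤1, i=1, swap(1,2) ⇒ 1 1 3 2 2 3 1 3 1 2 1
j=3: 2>1, skip
j=4: 2>1, skip
j=5: 3>1, skip
j=6: 1≤1, i=2, swap(2,6) ⇒ 1 1 1 2 2 3 3 3 1 2 1
j=7: 3>1, skip
j=8: 1≤1, i=3, swap(3,8) ⇒ 1 1 1 1 2 3 3 3 2 2 1
j=9: 2>1, skip
swap(4,10) ⇒ 1 1 1 1 1 3 3 3 2 2 2; return 4

4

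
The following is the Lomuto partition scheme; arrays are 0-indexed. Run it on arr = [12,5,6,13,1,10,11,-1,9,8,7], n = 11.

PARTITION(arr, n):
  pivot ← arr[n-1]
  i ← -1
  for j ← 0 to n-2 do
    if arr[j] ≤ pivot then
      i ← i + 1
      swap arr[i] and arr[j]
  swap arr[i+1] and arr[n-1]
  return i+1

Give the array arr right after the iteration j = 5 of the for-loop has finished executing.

[5,6,1,13,12,10,11,-1,9,8,7]

pivot = arr[10] = 7; i = -1
j=0: arr[0]=12 > 7 → no swap
j=1: arr[1]=5 ≤ 7 → i=0, swap arr[0],arr[1] → [5,12,6,13,1,10,11,-1,9,8,7]
j=2: arr[2]=6 ≤ 7 → i=1, swap arr[1],arr[2] → [5,6,12,13,1,10,11,-1,9,8,7]
j=3: arr[3]=13 > 7 → no swap
j=4: arr[4]=1 ≤ 7 → i=2, swap arr[2],arr[4] → [5,6,1,13,12,10,11,-1,9,8,7]
j=5: arr[5]=10 > 7 → no swap
(after j=5) arr = [5,6,1,13,12,10,11,-1,9,8,7]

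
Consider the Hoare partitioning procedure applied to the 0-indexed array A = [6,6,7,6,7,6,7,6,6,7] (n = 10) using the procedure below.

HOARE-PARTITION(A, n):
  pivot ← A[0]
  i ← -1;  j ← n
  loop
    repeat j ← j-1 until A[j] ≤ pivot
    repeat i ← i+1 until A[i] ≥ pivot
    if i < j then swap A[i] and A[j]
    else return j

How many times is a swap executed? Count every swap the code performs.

3

pivot = A[0] = 6; i = -1, j = 10
j→8 (A[8]=6≤6), i→0 (A[0]=6≥6); i<j, swap → [6,6,7,6,7,6,7,6,6,7]
j→7 (A[7]=6≤6), i→1 (A[1]=6≥6); i<j, swap → [6,6,7,6,7,6,7,6,6,7]
j→5 (A[5]=6≤6), i→2 (A[2]=7≥6); i<j, swap → [6,6,6,6,7,7,7,6,6,7]
j→3, i→3; i≥j, return j=3. A = [6,6,6,6,7,7,7,6,6,7]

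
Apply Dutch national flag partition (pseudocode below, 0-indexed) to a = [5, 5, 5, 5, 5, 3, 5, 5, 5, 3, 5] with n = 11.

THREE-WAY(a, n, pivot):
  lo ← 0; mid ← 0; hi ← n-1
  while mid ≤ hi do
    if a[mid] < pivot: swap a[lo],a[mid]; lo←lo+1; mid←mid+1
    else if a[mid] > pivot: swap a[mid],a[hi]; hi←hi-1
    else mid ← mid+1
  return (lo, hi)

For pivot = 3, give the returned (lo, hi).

pivot = 3; lo=0, mid=0, hi=10
a[mid]=5>3: swap a[0],a[10]; hi=9 → [5, 5, 5, 5, 5, 3, 5, 5, 5, 3, 5]
a[mid]=5>3: swap a[0],a[9]; hi=8 → [3, 5, 5, 5, 5, 3, 5, 5, 5, 5, 5]
a[mid]=3=3: mid=1
a[mid]=5>3: swap a[1],a[8]; hi=7 → [3, 5, 5, 5, 5, 3, 5, 5, 5, 5, 5]
a[mid]=5>3: swap a[1],a[7]; hi=6 → [3, 5, 5, 5, 5, 3, 5, 5, 5, 5, 5]
a[mid]=5>3: swap a[1],a[6]; hi=5 → [3, 5, 5, 5, 5, 3, 5, 5, 5, 5, 5]
a[mid]=5>3: swap a[1],a[5]; hi=4 → [3, 3, 5, 5, 5, 5, 5, 5, 5, 5, 5]
a[mid]=3=3: mid=2
a[mid]=5>3: swap a[2],a[4]; hi=3 → [3, 3, 5, 5, 5, 5, 5, 5, 5, 5, 5]
a[mid]=5>3: swap a[2],a[3]; hi=2 → [3, 3, 5, 5, 5, 5, 5, 5, 5, 5, 5]
a[mid]=5>3: swap a[2],a[2]; hi=1 → [3, 3, 5, 5, 5, 5, 5, 5, 5, 5, 5]
end: lo=0, hi=1; a = [3, 3, 5, 5, 5, 5, 5, 5, 5, 5, 5]

(0, 1)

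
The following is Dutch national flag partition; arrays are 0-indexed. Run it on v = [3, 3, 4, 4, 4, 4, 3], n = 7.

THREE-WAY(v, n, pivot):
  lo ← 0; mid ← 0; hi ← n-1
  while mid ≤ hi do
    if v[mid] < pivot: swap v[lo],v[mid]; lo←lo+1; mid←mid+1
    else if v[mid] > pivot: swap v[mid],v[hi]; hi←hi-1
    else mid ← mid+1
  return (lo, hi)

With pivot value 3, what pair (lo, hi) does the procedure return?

lo=0 mid=0 hi=6
3=3: mid=1
3=3: mid=2
4>3: swap(2,6), hi=5 ⇒ [3, 3, 3, 4, 4, 4, 4]
3=3: mid=3
4>3: swap(3,5), hi=4 ⇒ [3, 3, 3, 4, 4, 4, 4]
4>3: swap(3,4), hi=3 ⇒ [3, 3, 3, 4, 4, 4, 4]
4>3: swap(3,3), hi=2 ⇒ [3, 3, 3, 4, 4, 4, 4]
done. lo=0 hi=2; v=[3, 3, 3, 4, 4, 4, 4]

(0, 2)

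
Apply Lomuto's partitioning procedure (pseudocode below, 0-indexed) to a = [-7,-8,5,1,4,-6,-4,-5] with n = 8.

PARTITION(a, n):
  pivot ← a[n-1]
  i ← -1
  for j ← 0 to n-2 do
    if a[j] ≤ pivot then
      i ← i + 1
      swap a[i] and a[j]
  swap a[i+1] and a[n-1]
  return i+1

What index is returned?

pivot = a[7] = -5; i = -1
j=0: a[0]=-7 ≤ -5 → i=0, swap a[0],a[0] (no change) → [-7,-8,5,1,4,-6,-4,-5]
j=1: a[1]=-8 ≤ -5 → i=1, swap a[1],a[1] (no change) → [-7,-8,5,1,4,-6,-4,-5]
j=2: a[2]=5 > -5 → no swap
j=3: a[3]=1 > -5 → no swap
j=4: a[4]=4 > -5 → no swap
j=5: a[5]=-6 ≤ -5 → i=2, swap a[2],a[5] → [-7,-8,-6,1,4,5,-4,-5]
j=6: a[6]=-4 > -5 → no swap
final swap a[3],a[7] → [-7,-8,-6,-5,4,5,-4,1]; return 3

3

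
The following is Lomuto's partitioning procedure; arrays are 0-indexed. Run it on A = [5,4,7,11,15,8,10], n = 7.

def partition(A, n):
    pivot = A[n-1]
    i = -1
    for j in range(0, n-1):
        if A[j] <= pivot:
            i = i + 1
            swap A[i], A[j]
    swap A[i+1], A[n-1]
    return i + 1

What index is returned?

4

pivot = A[6] = 10; i = -1
j=0: A[0]=5 ≤ 10 → i=0, swap A[0],A[0] (no change) → [5,4,7,11,15,8,10]
j=1: A[1]=4 ≤ 10 → i=1, swap A[1],A[1] (no change) → [5,4,7,11,15,8,10]
j=2: A[2]=7 ≤ 10 → i=2, swap A[2],A[2] (no change) → [5,4,7,11,15,8,10]
j=3: A[3]=11 > 10 → no swap
j=4: A[4]=15 > 10 → no swap
j=5: A[5]=8 ≤ 10 → i=3, swap A[3],A[5] → [5,4,7,8,15,11,10]
final swap A[4],A[6] → [5,4,7,8,10,11,15]; return 4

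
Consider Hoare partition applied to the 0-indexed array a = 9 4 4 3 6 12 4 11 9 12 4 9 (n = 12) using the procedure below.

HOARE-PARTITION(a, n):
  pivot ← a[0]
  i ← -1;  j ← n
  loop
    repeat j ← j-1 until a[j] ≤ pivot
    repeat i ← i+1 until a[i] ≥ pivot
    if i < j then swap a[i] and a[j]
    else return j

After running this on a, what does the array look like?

pivot=9
j stops at 11 (9), i stops at 0 (9); swap ⇒ 9 4 4 3 6 12 4 11 9 12 4 9
j stops at 10 (4), i stops at 5 (12); swap ⇒ 9 4 4 3 6 4 4 11 9 12 12 9
j stops at 8 (9), i stops at 7 (11); swap ⇒ 9 4 4 3 6 4 4 9 11 12 12 9
j stops at 7, i stops at 8; i≥j ⇒ return 7. a=9 4 4 3 6 4 4 9 11 12 12 9

9 4 4 3 6 4 4 9 11 12 12 9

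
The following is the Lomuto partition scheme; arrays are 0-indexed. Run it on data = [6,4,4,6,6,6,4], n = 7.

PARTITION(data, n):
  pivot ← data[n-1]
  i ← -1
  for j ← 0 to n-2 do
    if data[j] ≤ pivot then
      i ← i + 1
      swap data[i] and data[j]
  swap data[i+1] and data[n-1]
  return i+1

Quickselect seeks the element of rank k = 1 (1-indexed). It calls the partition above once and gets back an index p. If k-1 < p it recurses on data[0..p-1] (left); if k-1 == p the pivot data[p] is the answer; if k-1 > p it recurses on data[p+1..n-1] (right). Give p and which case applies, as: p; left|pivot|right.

pivot = data[6] = 4; i = -1
j=0: data[0]=6 > 4 → no swap
j=1: data[1]=4 ≤ 4 → i=0, swap data[0],data[1] → [4,6,4,6,6,6,4]
j=2: data[2]=4 ≤ 4 → i=1, swap data[1],data[2] → [4,4,6,6,6,6,4]
j=3: data[3]=6 > 4 → no swap
j=4: data[4]=6 > 4 → no swap
j=5: data[5]=6 > 4 → no swap
final swap data[2],data[6] → [4,4,4,6,6,6,6]; return 2
p = 2; k-1 = 0 < 2 ⇒ left

2; left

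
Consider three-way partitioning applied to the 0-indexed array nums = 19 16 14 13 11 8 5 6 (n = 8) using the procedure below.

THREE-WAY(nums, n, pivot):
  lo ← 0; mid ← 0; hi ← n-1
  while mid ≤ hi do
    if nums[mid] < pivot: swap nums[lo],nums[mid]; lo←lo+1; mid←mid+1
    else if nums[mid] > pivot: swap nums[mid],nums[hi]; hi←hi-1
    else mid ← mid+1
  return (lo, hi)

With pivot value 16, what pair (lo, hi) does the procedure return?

(6, 6)

pivot = 16; lo=0, mid=0, hi=7
nums[mid]=19>16: swap nums[0],nums[7]; hi=6 → 6 16 14 13 11 8 5 19
nums[mid]=6<16: swap nums[0],nums[0]; lo=1,mid=1 → 6 16 14 13 11 8 5 19
nums[mid]=16=16: mid=2
nums[mid]=14<16: swap nums[1],nums[2]; lo=2,mid=3 → 6 14 16 13 11 8 5 19
nums[mid]=13<16: swap nums[2],nums[3]; lo=3,mid=4 → 6 14 13 16 11 8 5 19
nums[mid]=11<16: swap nums[3],nums[4]; lo=4,mid=5 → 6 14 13 11 16 8 5 19
nums[mid]=8<16: swap nums[4],nums[5]; lo=5,mid=6 → 6 14 13 11 8 16 5 19
nums[mid]=5<16: swap nums[5],nums[6]; lo=6,mid=7 → 6 14 13 11 8 5 16 19
end: lo=6, hi=6; nums = 6 14 13 11 8 5 16 19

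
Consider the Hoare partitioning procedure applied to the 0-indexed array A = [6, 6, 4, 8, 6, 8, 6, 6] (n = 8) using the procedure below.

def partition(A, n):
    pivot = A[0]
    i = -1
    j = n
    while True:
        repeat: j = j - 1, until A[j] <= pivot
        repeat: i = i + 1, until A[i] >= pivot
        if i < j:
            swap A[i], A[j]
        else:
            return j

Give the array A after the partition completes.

[6, 6, 4, 6, 8, 8, 6, 6]

pivot = A[0] = 6; i = -1, j = 8
j→7 (A[7]=6≤6), i→0 (A[0]=6≥6); i<j, swap → [6, 6, 4, 8, 6, 8, 6, 6]
j→6 (A[6]=6≤6), i→1 (A[1]=6≥6); i<j, swap → [6, 6, 4, 8, 6, 8, 6, 6]
j→4 (A[4]=6≤6), i→3 (A[3]=8≥6); i<j, swap → [6, 6, 4, 6, 8, 8, 6, 6]
j→3, i→4; i≥j, return j=3. A = [6, 6, 4, 6, 8, 8, 6, 6]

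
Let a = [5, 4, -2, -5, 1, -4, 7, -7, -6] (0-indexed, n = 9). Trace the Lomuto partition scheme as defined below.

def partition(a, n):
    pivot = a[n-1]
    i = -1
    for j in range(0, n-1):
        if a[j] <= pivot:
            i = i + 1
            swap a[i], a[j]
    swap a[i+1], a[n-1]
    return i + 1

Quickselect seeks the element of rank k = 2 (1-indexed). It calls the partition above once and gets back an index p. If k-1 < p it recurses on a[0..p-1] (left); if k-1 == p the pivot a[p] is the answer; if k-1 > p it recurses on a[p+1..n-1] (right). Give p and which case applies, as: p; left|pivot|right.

pivot=-6, i=-1
j=0: 5>-6, skip
j=1: 4>-6, skip
j=2: -2>-6, skip
j=3: -5>-6, skip
j=4: 1>-6, skip
j=5: -4>-6, skip
j=6: 7>-6, skip
j=7: -7≤-6, i=0, swap(0,7) ⇒ [-7, 4, -2, -5, 1, -4, 7, 5, -6]
swap(1,8) ⇒ [-7, -6, -2, -5, 1, -4, 7, 5, 4]; return 1
p = 1; k-1 = 1 == 1 ⇒ pivot

1; pivot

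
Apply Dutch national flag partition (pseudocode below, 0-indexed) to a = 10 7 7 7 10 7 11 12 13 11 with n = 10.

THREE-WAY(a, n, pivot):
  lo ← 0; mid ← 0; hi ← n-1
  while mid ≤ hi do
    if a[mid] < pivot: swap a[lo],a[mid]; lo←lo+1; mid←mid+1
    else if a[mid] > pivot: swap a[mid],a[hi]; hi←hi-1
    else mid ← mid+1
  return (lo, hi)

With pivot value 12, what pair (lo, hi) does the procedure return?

(8, 8)

pivot = 12; lo=0, mid=0, hi=9
a[mid]=10<12: swap a[0],a[0]; lo=1,mid=1 → 10 7 7 7 10 7 11 12 13 11
a[mid]=7<12: swap a[1],a[1]; lo=2,mid=2 → 10 7 7 7 10 7 11 12 13 11
a[mid]=7<12: swap a[2],a[2]; lo=3,mid=3 → 10 7 7 7 10 7 11 12 13 11
a[mid]=7<12: swap a[3],a[3]; lo=4,mid=4 → 10 7 7 7 10 7 11 12 13 11
a[mid]=10<12: swap a[4],a[4]; lo=5,mid=5 → 10 7 7 7 10 7 11 12 13 11
a[mid]=7<12: swap a[5],a[5]; lo=6,mid=6 → 10 7 7 7 10 7 11 12 13 11
a[mid]=11<12: swap a[6],a[6]; lo=7,mid=7 → 10 7 7 7 10 7 11 12 13 11
a[mid]=12=12: mid=8
a[mid]=13>12: swap a[8],a[9]; hi=8 → 10 7 7 7 10 7 11 12 11 13
a[mid]=11<12: swap a[7],a[8]; lo=8,mid=9 → 10 7 7 7 10 7 11 11 12 13
end: lo=8, hi=8; a = 10 7 7 7 10 7 11 11 12 13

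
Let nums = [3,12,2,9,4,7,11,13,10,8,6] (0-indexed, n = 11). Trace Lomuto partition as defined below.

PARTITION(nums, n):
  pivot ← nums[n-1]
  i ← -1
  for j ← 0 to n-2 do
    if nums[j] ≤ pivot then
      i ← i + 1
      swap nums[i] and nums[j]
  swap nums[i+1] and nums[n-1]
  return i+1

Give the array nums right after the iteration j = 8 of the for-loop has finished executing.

pivot = nums[10] = 6; i = -1
j=0: nums[0]=3 ≤ 6 → i=0, swap nums[0],nums[0] (no change) → [3,12,2,9,4,7,11,13,10,8,6]
j=1: nums[1]=12 > 6 → no swap
j=2: nums[2]=2 ≤ 6 → i=1, swap nums[1],nums[2] → [3,2,12,9,4,7,11,13,10,8,6]
j=3: nums[3]=9 > 6 → no swap
j=4: nums[4]=4 ≤ 6 → i=2, swap nums[2],nums[4] → [3,2,4,9,12,7,11,13,10,8,6]
j=5: nums[5]=7 > 6 → no swap
j=6: nums[6]=11 > 6 → no swap
j=7: nums[7]=13 > 6 → no swap
j=8: nums[8]=10 > 6 → no swap
(after j=8) nums = [3,2,4,9,12,7,11,13,10,8,6]

[3,2,4,9,12,7,11,13,10,8,6]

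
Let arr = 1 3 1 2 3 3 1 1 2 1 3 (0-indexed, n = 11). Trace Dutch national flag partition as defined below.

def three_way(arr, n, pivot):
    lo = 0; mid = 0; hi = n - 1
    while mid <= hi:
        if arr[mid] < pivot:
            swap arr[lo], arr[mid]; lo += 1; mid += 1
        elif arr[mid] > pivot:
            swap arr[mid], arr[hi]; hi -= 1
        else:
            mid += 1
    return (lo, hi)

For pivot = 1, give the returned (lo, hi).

pivot = 1; lo=0, mid=0, hi=10
arr[mid]=1=1: mid=1
arr[mid]=3>1: swap arr[1],arr[10]; hi=9 → 1 3 1 2 3 3 1 1 2 1 3
arr[mid]=3>1: swap arr[1],arr[9]; hi=8 → 1 1 1 2 3 3 1 1 2 3 3
arr[mid]=1=1: mid=2
arr[mid]=1=1: mid=3
arr[mid]=2>1: swap arr[3],arr[8]; hi=7 → 1 1 1 2 3 3 1 1 2 3 3
arr[mid]=2>1: swap arr[3],arr[7]; hi=6 → 1 1 1 1 3 3 1 2 2 3 3
arr[mid]=1=1: mid=4
arr[mid]=3>1: swap arr[4],arr[6]; hi=5 → 1 1 1 1 1 3 3 2 2 3 3
arr[mid]=1=1: mid=5
arr[mid]=3>1: swap arr[5],arr[5]; hi=4 → 1 1 1 1 1 3 3 2 2 3 3
end: lo=0, hi=4; arr = 1 1 1 1 1 3 3 2 2 3 3

(0, 4)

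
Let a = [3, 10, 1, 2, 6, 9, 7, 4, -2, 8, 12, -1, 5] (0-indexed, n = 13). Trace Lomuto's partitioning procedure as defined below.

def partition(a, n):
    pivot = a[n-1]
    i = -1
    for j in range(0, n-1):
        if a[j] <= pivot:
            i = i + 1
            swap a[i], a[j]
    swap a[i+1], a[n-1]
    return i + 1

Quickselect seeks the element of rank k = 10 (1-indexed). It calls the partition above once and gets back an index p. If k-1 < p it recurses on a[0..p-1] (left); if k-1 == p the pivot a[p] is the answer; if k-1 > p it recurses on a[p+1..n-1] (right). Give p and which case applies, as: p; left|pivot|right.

6; right

pivot=5, i=-1
j=0: 3≤5, i=0, swap(0,0) ⇒ [3, 10, 1, 2, 6, 9, 7, 4, -2, 8, 12, -1, 5]
j=1: 10>5, skip
j=2: 1≤5, i=1, swap(1,2) ⇒ [3, 1, 10, 2, 6, 9, 7, 4, -2, 8, 12, -1, 5]
j=3: 2≤5, i=2, swap(2,3) ⇒ [3, 1, 2, 10, 6, 9, 7, 4, -2, 8, 12, -1, 5]
j=4: 6>5, skip
j=5: 9>5, skip
j=6: 7>5, skip
j=7: 4≤5, i=3, swap(3,7) ⇒ [3, 1, 2, 4, 6, 9, 7, 10, -2, 8, 12, -1, 5]
j=8: -2≤5, i=4, swap(4,8) ⇒ [3, 1, 2, 4, -2, 9, 7, 10, 6, 8, 12, -1, 5]
j=9: 8>5, skip
j=10: 12>5, skip
j=11: -1≤5, i=5, swap(5,11) ⇒ [3, 1, 2, 4, -2, -1, 7, 10, 6, 8, 12, 9, 5]
swap(6,12) ⇒ [3, 1, 2, 4, -2, -1, 5, 10, 6, 8, 12, 9, 7]; return 6
p = 6; k-1 = 9 > 6 ⇒ right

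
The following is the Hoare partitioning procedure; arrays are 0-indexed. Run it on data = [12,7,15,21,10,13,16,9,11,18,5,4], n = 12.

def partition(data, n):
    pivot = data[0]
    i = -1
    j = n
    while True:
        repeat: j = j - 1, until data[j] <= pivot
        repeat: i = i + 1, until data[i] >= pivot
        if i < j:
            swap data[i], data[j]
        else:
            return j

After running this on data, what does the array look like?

pivot=12
j stops at 11 (4), i stops at 0 (12); swap ⇒ [4,7,15,21,10,13,16,9,11,18,5,12]
j stops at 10 (5), i stops at 2 (15); swap ⇒ [4,7,5,21,10,13,16,9,11,18,15,12]
j stops at 8 (11), i stops at 3 (21); swap ⇒ [4,7,5,11,10,13,16,9,21,18,15,12]
j stops at 7 (9), i stops at 5 (13); swap ⇒ [4,7,5,11,10,9,16,13,21,18,15,12]
j stops at 5, i stops at 6; i≥j ⇒ return 5. data=[4,7,5,11,10,9,16,13,21,18,15,12]

[4,7,5,11,10,9,16,13,21,18,15,12]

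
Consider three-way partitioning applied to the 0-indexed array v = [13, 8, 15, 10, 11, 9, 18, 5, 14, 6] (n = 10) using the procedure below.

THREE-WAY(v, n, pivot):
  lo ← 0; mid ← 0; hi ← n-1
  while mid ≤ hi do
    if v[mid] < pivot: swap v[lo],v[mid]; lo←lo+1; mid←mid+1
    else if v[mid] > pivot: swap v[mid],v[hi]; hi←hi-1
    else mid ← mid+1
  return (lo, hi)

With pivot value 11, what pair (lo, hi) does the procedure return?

lo=0 mid=0 hi=9
13>11: swap(0,9), hi=8 ⇒ [6, 8, 15, 10, 11, 9, 18, 5, 14, 13]
6<11: swap(0,0), lo=1 mid=1 ⇒ [6, 8, 15, 10, 11, 9, 18, 5, 14, 13]
8<11: swap(1,1), lo=2 mid=2 ⇒ [6, 8, 15, 10, 11, 9, 18, 5, 14, 13]
15>11: swap(2,8), hi=7 ⇒ [6, 8, 14, 10, 11, 9, 18, 5, 15, 13]
14>11: swap(2,7), hi=6 ⇒ [6, 8, 5, 10, 11, 9, 18, 14, 15, 13]
5<11: swap(2,2), lo=3 mid=3 ⇒ [6, 8, 5, 10, 11, 9, 18, 14, 15, 13]
10<11: swap(3,3), lo=4 mid=4 ⇒ [6, 8, 5, 10, 11, 9, 18, 14, 15, 13]
11=11: mid=5
9<11: swap(4,5), lo=5 mid=6 ⇒ [6, 8, 5, 10, 9, 11, 18, 14, 15, 13]
18>11: swap(6,6), hi=5 ⇒ [6, 8, 5, 10, 9, 11, 18, 14, 15, 13]
done. lo=5 hi=5; v=[6, 8, 5, 10, 9, 11, 18, 14, 15, 13]

(5, 5)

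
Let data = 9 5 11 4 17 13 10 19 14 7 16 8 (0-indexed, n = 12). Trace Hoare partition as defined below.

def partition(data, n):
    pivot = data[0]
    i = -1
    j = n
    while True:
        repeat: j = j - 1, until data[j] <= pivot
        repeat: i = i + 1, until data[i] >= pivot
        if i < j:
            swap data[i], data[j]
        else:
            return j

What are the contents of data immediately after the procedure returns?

8 5 7 4 17 13 10 19 14 11 16 9

pivot = data[0] = 9; i = -1, j = 12
j→11 (data[11]=8≤9), i→0 (data[0]=9≥9); i<j, swap → 8 5 11 4 17 13 10 19 14 7 16 9
j→9 (data[9]=7≤9), i→2 (data[2]=11≥9); i<j, swap → 8 5 7 4 17 13 10 19 14 11 16 9
j→3, i→4; i≥j, return j=3. data = 8 5 7 4 17 13 10 19 14 11 16 9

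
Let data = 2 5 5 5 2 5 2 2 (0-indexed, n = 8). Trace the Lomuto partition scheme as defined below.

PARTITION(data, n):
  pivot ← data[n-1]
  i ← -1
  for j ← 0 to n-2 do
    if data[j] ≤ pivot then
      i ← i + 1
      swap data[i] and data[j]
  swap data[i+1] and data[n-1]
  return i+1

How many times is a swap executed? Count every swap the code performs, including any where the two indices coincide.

pivot=2, i=-1
j=0: 2≤2, i=0, swap(0,0) ⇒ 2 5 5 5 2 5 2 2
j=1: 5>2, skip
j=2: 5>2, skip
j=3: 5>2, skip
j=4: 2≤2, i=1, swap(1,4) ⇒ 2 2 5 5 5 5 2 2
j=5: 5>2, skip
j=6: 2≤2, i=2, swap(2,6) ⇒ 2 2 2 5 5 5 5 2
swap(3,7) ⇒ 2 2 2 2 5 5 5 5; return 3

4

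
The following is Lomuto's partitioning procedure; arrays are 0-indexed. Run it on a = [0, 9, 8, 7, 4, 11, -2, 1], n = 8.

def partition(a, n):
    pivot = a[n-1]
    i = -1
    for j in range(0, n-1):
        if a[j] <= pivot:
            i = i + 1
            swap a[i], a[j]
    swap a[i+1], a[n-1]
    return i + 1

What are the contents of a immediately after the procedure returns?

pivot = a[7] = 1; i = -1
j=0: a[0]=0 ≤ 1 → i=0, swap a[0],a[0] (no change) → [0, 9, 8, 7, 4, 11, -2, 1]
j=1: a[1]=9 > 1 → no swap
j=2: a[2]=8 > 1 → no swap
j=3: a[3]=7 > 1 → no swap
j=4: a[4]=4 > 1 → no swap
j=5: a[5]=11 > 1 → no swap
j=6: a[6]=-2 ≤ 1 → i=1, swap a[1],a[6] → [0, -2, 8, 7, 4, 11, 9, 1]
final swap a[2],a[7] → [0, -2, 1, 7, 4, 11, 9, 8]; return 2

[0, -2, 1, 7, 4, 11, 9, 8]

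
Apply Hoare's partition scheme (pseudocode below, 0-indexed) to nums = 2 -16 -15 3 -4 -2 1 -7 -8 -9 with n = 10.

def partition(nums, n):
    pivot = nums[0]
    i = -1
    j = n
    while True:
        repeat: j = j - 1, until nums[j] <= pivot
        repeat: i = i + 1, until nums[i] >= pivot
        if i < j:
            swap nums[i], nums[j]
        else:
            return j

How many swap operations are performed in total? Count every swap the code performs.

2

pivot=2
j stops at 9 (-9), i stops at 0 (2); swap ⇒ -9 -16 -15 3 -4 -2 1 -7 -8 2
j stops at 8 (-8), i stops at 3 (3); swap ⇒ -9 -16 -15 -8 -4 -2 1 -7 3 2
j stops at 7, i stops at 8; i≥j ⇒ return 7. nums=-9 -16 -15 -8 -4 -2 1 -7 3 2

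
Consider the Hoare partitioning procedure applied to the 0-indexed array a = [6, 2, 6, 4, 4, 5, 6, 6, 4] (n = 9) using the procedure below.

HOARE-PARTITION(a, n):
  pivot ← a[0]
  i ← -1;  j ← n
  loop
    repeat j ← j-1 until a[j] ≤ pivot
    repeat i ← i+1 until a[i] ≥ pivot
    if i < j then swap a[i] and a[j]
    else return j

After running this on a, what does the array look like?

pivot=6
j stops at 8 (4), i stops at 0 (6); swap ⇒ [4, 2, 6, 4, 4, 5, 6, 6, 6]
j stops at 7 (6), i stops at 2 (6); swap ⇒ [4, 2, 6, 4, 4, 5, 6, 6, 6]
j stops at 6, i stops at 6; i≥j ⇒ return 6. a=[4, 2, 6, 4, 4, 5, 6, 6, 6]

[4, 2, 6, 4, 4, 5, 6, 6, 6]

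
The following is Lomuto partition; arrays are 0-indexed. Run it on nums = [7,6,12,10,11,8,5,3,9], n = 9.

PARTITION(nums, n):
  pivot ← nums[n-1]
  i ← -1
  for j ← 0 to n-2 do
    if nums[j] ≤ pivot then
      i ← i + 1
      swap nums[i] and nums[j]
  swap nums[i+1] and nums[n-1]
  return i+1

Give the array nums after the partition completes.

pivot=9, i=-1
j=0: 7≤9, i=0, swap(0,0) ⇒ [7,6,12,10,11,8,5,3,9]
j=1: 6≤9, i=1, swap(1,1) ⇒ [7,6,12,10,11,8,5,3,9]
j=2: 12>9, skip
j=3: 10>9, skip
j=4: 11>9, skip
j=5: 8≤9, i=2, swap(2,5) ⇒ [7,6,8,10,11,12,5,3,9]
j=6: 5≤9, i=3, swap(3,6) ⇒ [7,6,8,5,11,12,10,3,9]
j=7: 3≤9, i=4, swap(4,7) ⇒ [7,6,8,5,3,12,10,11,9]
swap(5,8) ⇒ [7,6,8,5,3,9,10,11,12]; return 5

[7,6,8,5,3,9,10,11,12]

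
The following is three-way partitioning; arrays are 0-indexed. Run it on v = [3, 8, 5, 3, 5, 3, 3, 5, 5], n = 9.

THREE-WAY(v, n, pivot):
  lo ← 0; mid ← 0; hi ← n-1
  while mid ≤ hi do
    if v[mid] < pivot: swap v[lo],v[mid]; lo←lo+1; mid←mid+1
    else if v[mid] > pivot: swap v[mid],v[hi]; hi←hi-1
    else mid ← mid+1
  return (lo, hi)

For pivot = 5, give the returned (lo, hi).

lo=0 mid=0 hi=8
3<5: swap(0,0), lo=1 mid=1 ⇒ [3, 8, 5, 3, 5, 3, 3, 5, 5]
8>5: swap(1,8), hi=7 ⇒ [3, 5, 5, 3, 5, 3, 3, 5, 8]
5=5: mid=2
5=5: mid=3
3<5: swap(1,3), lo=2 mid=4 ⇒ [3, 3, 5, 5, 5, 3, 3, 5, 8]
5=5: mid=5
3<5: swap(2,5), lo=3 mid=6 ⇒ [3, 3, 3, 5, 5, 5, 3, 5, 8]
3<5: swap(3,6), lo=4 mid=7 ⇒ [3, 3, 3, 3, 5, 5, 5, 5, 8]
5=5: mid=8
done. lo=4 hi=7; v=[3, 3, 3, 3, 5, 5, 5, 5, 8]

(4, 7)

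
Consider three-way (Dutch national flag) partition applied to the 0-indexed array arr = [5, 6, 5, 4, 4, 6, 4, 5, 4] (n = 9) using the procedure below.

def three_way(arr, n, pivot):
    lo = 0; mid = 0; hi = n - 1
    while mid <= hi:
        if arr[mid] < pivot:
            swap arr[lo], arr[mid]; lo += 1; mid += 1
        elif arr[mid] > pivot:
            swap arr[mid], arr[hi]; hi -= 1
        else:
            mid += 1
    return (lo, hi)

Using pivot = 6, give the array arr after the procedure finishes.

[5, 5, 4, 4, 4, 5, 4, 6, 6]

lo=0 mid=0 hi=8
5<6: swap(0,0), lo=1 mid=1 ⇒ [5, 6, 5, 4, 4, 6, 4, 5, 4]
6=6: mid=2
5<6: swap(1,2), lo=2 mid=3 ⇒ [5, 5, 6, 4, 4, 6, 4, 5, 4]
4<6: swap(2,3), lo=3 mid=4 ⇒ [5, 5, 4, 6, 4, 6, 4, 5, 4]
4<6: swap(3,4), lo=4 mid=5 ⇒ [5, 5, 4, 4, 6, 6, 4, 5, 4]
6=6: mid=6
4<6: swap(4,6), lo=5 mid=7 ⇒ [5, 5, 4, 4, 4, 6, 6, 5, 4]
5<6: swap(5,7), lo=6 mid=8 ⇒ [5, 5, 4, 4, 4, 5, 6, 6, 4]
4<6: swap(6,8), lo=7 mid=9 ⇒ [5, 5, 4, 4, 4, 5, 4, 6, 6]
done. lo=7 hi=8; arr=[5, 5, 4, 4, 4, 5, 4, 6, 6]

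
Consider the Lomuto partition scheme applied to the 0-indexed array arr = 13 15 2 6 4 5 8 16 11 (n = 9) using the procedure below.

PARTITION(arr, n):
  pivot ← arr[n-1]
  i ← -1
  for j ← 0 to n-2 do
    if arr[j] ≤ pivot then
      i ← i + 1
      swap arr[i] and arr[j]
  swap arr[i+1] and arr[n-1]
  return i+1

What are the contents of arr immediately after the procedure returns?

pivot = arr[8] = 11; i = -1
j=0: arr[0]=13 > 11 → no swap
j=1: arr[1]=15 > 11 → no swap
j=2: arr[2]=2 ≤ 11 → i=0, swap arr[0],arr[2] → 2 15 13 6 4 5 8 16 11
j=3: arr[3]=6 ≤ 11 → i=1, swap arr[1],arr[3] → 2 6 13 15 4 5 8 16 11
j=4: arr[4]=4 ≤ 11 → i=2, swap arr[2],arr[4] → 2 6 4 15 13 5 8 16 11
j=5: arr[5]=5 ≤ 11 → i=3, swap arr[3],arr[5] → 2 6 4 5 13 15 8 16 11
j=6: arr[6]=8 ≤ 11 → i=4, swap arr[4],arr[6] → 2 6 4 5 8 15 13 16 11
j=7: arr[7]=16 > 11 → no swap
final swap arr[5],arr[8] → 2 6 4 5 8 11 13 16 15; return 5

2 6 4 5 8 11 13 16 15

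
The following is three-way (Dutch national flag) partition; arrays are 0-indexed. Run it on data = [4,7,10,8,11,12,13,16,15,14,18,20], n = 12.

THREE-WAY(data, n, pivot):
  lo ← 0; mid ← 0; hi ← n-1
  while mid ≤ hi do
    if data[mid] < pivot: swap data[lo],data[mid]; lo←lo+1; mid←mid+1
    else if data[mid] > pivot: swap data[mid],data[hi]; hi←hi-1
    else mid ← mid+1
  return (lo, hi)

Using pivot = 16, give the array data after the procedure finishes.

lo=0 mid=0 hi=11
4<16: swap(0,0), lo=1 mid=1 ⇒ [4,7,10,8,11,12,13,16,15,14,18,20]
7<16: swap(1,1), lo=2 mid=2 ⇒ [4,7,10,8,11,12,13,16,15,14,18,20]
10<16: swap(2,2), lo=3 mid=3 ⇒ [4,7,10,8,11,12,13,16,15,14,18,20]
8<16: swap(3,3), lo=4 mid=4 ⇒ [4,7,10,8,11,12,13,16,15,14,18,20]
11<16: swap(4,4), lo=5 mid=5 ⇒ [4,7,10,8,11,12,13,16,15,14,18,20]
12<16: swap(5,5), lo=6 mid=6 ⇒ [4,7,10,8,11,12,13,16,15,14,18,20]
13<16: swap(6,6), lo=7 mid=7 ⇒ [4,7,10,8,11,12,13,16,15,14,18,20]
16=16: mid=8
15<16: swap(7,8), lo=8 mid=9 ⇒ [4,7,10,8,11,12,13,15,16,14,18,20]
14<16: swap(8,9), lo=9 mid=10 ⇒ [4,7,10,8,11,12,13,15,14,16,18,20]
18>16: swap(10,11), hi=10 ⇒ [4,7,10,8,11,12,13,15,14,16,20,18]
20>16: swap(10,10), hi=9 ⇒ [4,7,10,8,11,12,13,15,14,16,20,18]
done. lo=9 hi=9; data=[4,7,10,8,11,12,13,15,14,16,20,18]

[4,7,10,8,11,12,13,15,14,16,20,18]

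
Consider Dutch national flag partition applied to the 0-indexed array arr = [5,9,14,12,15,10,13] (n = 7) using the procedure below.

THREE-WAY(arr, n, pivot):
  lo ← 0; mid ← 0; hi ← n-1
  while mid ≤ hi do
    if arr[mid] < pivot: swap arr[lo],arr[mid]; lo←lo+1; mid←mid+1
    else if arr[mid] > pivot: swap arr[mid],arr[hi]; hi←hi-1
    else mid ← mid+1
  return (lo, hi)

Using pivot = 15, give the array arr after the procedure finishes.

lo=0 mid=0 hi=6
5<15: swap(0,0), lo=1 mid=1 ⇒ [5,9,14,12,15,10,13]
9<15: swap(1,1), lo=2 mid=2 ⇒ [5,9,14,12,15,10,13]
14<15: swap(2,2), lo=3 mid=3 ⇒ [5,9,14,12,15,10,13]
12<15: swap(3,3), lo=4 mid=4 ⇒ [5,9,14,12,15,10,13]
15=15: mid=5
10<15: swap(4,5), lo=5 mid=6 ⇒ [5,9,14,12,10,15,13]
13<15: swap(5,6), lo=6 mid=7 ⇒ [5,9,14,12,10,13,15]
done. lo=6 hi=6; arr=[5,9,14,12,10,13,15]

[5,9,14,12,10,13,15]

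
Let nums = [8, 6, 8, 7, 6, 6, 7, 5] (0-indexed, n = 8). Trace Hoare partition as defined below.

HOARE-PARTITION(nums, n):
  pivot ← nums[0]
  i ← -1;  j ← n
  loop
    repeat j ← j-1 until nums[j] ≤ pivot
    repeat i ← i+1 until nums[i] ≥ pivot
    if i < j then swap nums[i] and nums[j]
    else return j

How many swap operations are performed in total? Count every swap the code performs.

pivot = nums[0] = 8; i = -1, j = 8
j→7 (nums[7]=5≤8), i→0 (nums[0]=8≥8); i<j, swap → [5, 6, 8, 7, 6, 6, 7, 8]
j→6 (nums[6]=7≤8), i→2 (nums[2]=8≥8); i<j, swap → [5, 6, 7, 7, 6, 6, 8, 8]
j→5, i→6; i≥j, return j=5. nums = [5, 6, 7, 7, 6, 6, 8, 8]

2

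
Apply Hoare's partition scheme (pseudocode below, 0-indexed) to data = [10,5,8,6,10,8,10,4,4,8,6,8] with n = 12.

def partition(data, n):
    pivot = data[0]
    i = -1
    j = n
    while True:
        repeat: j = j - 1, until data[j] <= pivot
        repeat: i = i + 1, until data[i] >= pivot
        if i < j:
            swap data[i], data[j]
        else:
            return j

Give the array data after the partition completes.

[8,5,8,6,6,8,8,4,4,10,10,10]

pivot=10
j stops at 11 (8), i stops at 0 (10); swap ⇒ [8,5,8,6,10,8,10,4,4,8,6,10]
j stops at 10 (6), i stops at 4 (10); swap ⇒ [8,5,8,6,6,8,10,4,4,8,10,10]
j stops at 9 (8), i stops at 6 (10); swap ⇒ [8,5,8,6,6,8,8,4,4,10,10,10]
j stops at 8, i stops at 9; i≥j ⇒ return 8. data=[8,5,8,6,6,8,8,4,4,10,10,10]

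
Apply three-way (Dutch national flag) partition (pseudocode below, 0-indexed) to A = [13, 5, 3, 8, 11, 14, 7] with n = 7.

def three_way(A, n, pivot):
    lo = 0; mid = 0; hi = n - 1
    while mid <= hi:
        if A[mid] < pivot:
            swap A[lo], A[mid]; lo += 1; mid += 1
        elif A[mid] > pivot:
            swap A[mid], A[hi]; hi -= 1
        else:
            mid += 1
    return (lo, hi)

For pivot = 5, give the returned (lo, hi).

lo=0 mid=0 hi=6
13>5: swap(0,6), hi=5 ⇒ [7, 5, 3, 8, 11, 14, 13]
7>5: swap(0,5), hi=4 ⇒ [14, 5, 3, 8, 11, 7, 13]
14>5: swap(0,4), hi=3 ⇒ [11, 5, 3, 8, 14, 7, 13]
11>5: swap(0,3), hi=2 ⇒ [8, 5, 3, 11, 14, 7, 13]
8>5: swap(0,2), hi=1 ⇒ [3, 5, 8, 11, 14, 7, 13]
3<5: swap(0,0), lo=1 mid=1 ⇒ [3, 5, 8, 11, 14, 7, 13]
5=5: mid=2
done. lo=1 hi=1; A=[3, 5, 8, 11, 14, 7, 13]

(1, 1)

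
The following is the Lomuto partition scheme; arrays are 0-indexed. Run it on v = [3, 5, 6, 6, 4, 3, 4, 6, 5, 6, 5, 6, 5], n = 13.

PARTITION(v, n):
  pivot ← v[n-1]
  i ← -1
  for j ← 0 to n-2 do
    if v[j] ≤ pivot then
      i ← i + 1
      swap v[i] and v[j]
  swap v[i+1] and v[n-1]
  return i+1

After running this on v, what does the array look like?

[3, 5, 4, 3, 4, 5, 5, 5, 6, 6, 6, 6, 6]

pivot = v[12] = 5; i = -1
j=0: v[0]=3 ≤ 5 → i=0, swap v[0],v[0] (no change) → [3, 5, 6, 6, 4, 3, 4, 6, 5, 6, 5, 6, 5]
j=1: v[1]=5 ≤ 5 → i=1, swap v[1],v[1] (no change) → [3, 5, 6, 6, 4, 3, 4, 6, 5, 6, 5, 6, 5]
j=2: v[2]=6 > 5 → no swap
j=3: v[3]=6 > 5 → no swap
j=4: v[4]=4 ≤ 5 → i=2, swap v[2],v[4] → [3, 5, 4, 6, 6, 3, 4, 6, 5, 6, 5, 6, 5]
j=5: v[5]=3 ≤ 5 → i=3, swap v[3],v[5] → [3, 5, 4, 3, 6, 6, 4, 6, 5, 6, 5, 6, 5]
j=6: v[6]=4 ≤ 5 → i=4, swap v[4],v[6] → [3, 5, 4, 3, 4, 6, 6, 6, 5, 6, 5, 6, 5]
j=7: v[7]=6 > 5 → no swap
j=8: v[8]=5 ≤ 5 → i=5, swap v[5],v[8] → [3, 5, 4, 3, 4, 5, 6, 6, 6, 6, 5, 6, 5]
j=9: v[9]=6 > 5 → no swap
j=10: v[10]=5 ≤ 5 → i=6, swap v[6],v[10] → [3, 5, 4, 3, 4, 5, 5, 6, 6, 6, 6, 6, 5]
j=11: v[11]=6 > 5 → no swap
final swap v[7],v[12] → [3, 5, 4, 3, 4, 5, 5, 5, 6, 6, 6, 6, 6]; return 7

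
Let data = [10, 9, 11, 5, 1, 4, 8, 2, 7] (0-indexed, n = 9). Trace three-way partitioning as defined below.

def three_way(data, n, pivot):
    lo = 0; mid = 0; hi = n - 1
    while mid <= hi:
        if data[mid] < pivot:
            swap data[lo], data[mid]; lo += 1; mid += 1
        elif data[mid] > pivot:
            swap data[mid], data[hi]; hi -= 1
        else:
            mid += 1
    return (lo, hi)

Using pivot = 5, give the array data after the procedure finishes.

lo=0 mid=0 hi=8
10>5: swap(0,8), hi=7 ⇒ [7, 9, 11, 5, 1, 4, 8, 2, 10]
7>5: swap(0,7), hi=6 ⇒ [2, 9, 11, 5, 1, 4, 8, 7, 10]
2<5: swap(0,0), lo=1 mid=1 ⇒ [2, 9, 11, 5, 1, 4, 8, 7, 10]
9>5: swap(1,6), hi=5 ⇒ [2, 8, 11, 5, 1, 4, 9, 7, 10]
8>5: swap(1,5), hi=4 ⇒ [2, 4, 11, 5, 1, 8, 9, 7, 10]
4<5: swap(1,1), lo=2 mid=2 ⇒ [2, 4, 11, 5, 1, 8, 9, 7, 10]
11>5: swap(2,4), hi=3 ⇒ [2, 4, 1, 5, 11, 8, 9, 7, 10]
1<5: swap(2,2), lo=3 mid=3 ⇒ [2, 4, 1, 5, 11, 8, 9, 7, 10]
5=5: mid=4
done. lo=3 hi=3; data=[2, 4, 1, 5, 11, 8, 9, 7, 10]

[2, 4, 1, 5, 11, 8, 9, 7, 10]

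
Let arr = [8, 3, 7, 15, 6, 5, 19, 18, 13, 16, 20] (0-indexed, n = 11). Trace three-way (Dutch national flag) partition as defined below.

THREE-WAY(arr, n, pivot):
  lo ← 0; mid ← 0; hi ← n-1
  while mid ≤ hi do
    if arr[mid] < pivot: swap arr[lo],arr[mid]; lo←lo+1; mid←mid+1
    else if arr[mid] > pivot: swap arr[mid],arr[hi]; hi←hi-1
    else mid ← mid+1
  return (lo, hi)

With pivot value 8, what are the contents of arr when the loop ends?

pivot = 8; lo=0, mid=0, hi=10
arr[mid]=8=8: mid=1
arr[mid]=3<8: swap arr[0],arr[1]; lo=1,mid=2 → [3, 8, 7, 15, 6, 5, 19, 18, 13, 16, 20]
arr[mid]=7<8: swap arr[1],arr[2]; lo=2,mid=3 → [3, 7, 8, 15, 6, 5, 19, 18, 13, 16, 20]
arr[mid]=15>8: swap arr[3],arr[10]; hi=9 → [3, 7, 8, 20, 6, 5, 19, 18, 13, 16, 15]
arr[mid]=20>8: swap arr[3],arr[9]; hi=8 → [3, 7, 8, 16, 6, 5, 19, 18, 13, 20, 15]
arr[mid]=16>8: swap arr[3],arr[8]; hi=7 → [3, 7, 8, 13, 6, 5, 19, 18, 16, 20, 15]
arr[mid]=13>8: swap arr[3],arr[7]; hi=6 → [3, 7, 8, 18, 6, 5, 19, 13, 16, 20, 15]
arr[mid]=18>8: swap arr[3],arr[6]; hi=5 → [3, 7, 8, 19, 6, 5, 18, 13, 16, 20, 15]
arr[mid]=19>8: swap arr[3],arr[5]; hi=4 → [3, 7, 8, 5, 6, 19, 18, 13, 16, 20, 15]
arr[mid]=5<8: swap arr[2],arr[3]; lo=3,mid=4 → [3, 7, 5, 8, 6, 19, 18, 13, 16, 20, 15]
arr[mid]=6<8: swap arr[3],arr[4]; lo=4,mid=5 → [3, 7, 5, 6, 8, 19, 18, 13, 16, 20, 15]
end: lo=4, hi=4; arr = [3, 7, 5, 6, 8, 19, 18, 13, 16, 20, 15]

[3, 7, 5, 6, 8, 19, 18, 13, 16, 20, 15]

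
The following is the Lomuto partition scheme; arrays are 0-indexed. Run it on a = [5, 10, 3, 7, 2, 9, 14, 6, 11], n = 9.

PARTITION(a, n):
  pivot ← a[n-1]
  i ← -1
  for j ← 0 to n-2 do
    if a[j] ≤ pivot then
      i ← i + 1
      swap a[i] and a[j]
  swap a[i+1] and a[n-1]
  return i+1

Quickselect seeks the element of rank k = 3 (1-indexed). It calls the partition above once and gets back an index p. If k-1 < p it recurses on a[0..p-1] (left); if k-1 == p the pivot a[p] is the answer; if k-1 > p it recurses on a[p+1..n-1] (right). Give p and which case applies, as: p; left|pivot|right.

pivot = a[8] = 11; i = -1
j=0: a[0]=5 ≤ 11 → i=0, swap a[0],a[0] (no change) → [5, 10, 3, 7, 2, 9, 14, 6, 11]
j=1: a[1]=10 ≤ 11 → i=1, swap a[1],a[1] (no change) → [5, 10, 3, 7, 2, 9, 14, 6, 11]
j=2: a[2]=3 ≤ 11 → i=2, swap a[2],a[2] (no change) → [5, 10, 3, 7, 2, 9, 14, 6, 11]
j=3: a[3]=7 ≤ 11 → i=3, swap a[3],a[3] (no change) → [5, 10, 3, 7, 2, 9, 14, 6, 11]
j=4: a[4]=2 ≤ 11 → i=4, swap a[4],a[4] (no change) → [5, 10, 3, 7, 2, 9, 14, 6, 11]
j=5: a[5]=9 ≤ 11 → i=5, swap a[5],a[5] (no change) → [5, 10, 3, 7, 2, 9, 14, 6, 11]
j=6: a[6]=14 > 11 → no swap
j=7: a[7]=6 ≤ 11 → i=6, swap a[6],a[7] → [5, 10, 3, 7, 2, 9, 6, 14, 11]
final swap a[7],a[8] → [5, 10, 3, 7, 2, 9, 6, 11, 14]; return 7
p = 7; k-1 = 2 < 7 ⇒ left

7; left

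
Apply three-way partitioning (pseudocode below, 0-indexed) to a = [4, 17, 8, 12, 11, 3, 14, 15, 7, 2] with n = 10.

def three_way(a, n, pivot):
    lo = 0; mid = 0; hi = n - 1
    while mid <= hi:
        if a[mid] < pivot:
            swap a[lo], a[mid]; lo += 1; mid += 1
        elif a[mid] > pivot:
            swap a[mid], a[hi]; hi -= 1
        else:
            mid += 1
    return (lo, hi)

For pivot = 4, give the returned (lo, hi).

pivot = 4; lo=0, mid=0, hi=9
a[mid]=4=4: mid=1
a[mid]=17>4: swap a[1],a[9]; hi=8 → [4, 2, 8, 12, 11, 3, 14, 15, 7, 17]
a[mid]=2<4: swap a[0],a[1]; lo=1,mid=2 → [2, 4, 8, 12, 11, 3, 14, 15, 7, 17]
a[mid]=8>4: swap a[2],a[8]; hi=7 → [2, 4, 7, 12, 11, 3, 14, 15, 8, 17]
a[mid]=7>4: swap a[2],a[7]; hi=6 → [2, 4, 15, 12, 11, 3, 14, 7, 8, 17]
a[mid]=15>4: swap a[2],a[6]; hi=5 → [2, 4, 14, 12, 11, 3, 15, 7, 8, 17]
a[mid]=14>4: swap a[2],a[5]; hi=4 → [2, 4, 3, 12, 11, 14, 15, 7, 8, 17]
a[mid]=3<4: swap a[1],a[2]; lo=2,mid=3 → [2, 3, 4, 12, 11, 14, 15, 7, 8, 17]
a[mid]=12>4: swap a[3],a[4]; hi=3 → [2, 3, 4, 11, 12, 14, 15, 7, 8, 17]
a[mid]=11>4: swap a[3],a[3]; hi=2 → [2, 3, 4, 11, 12, 14, 15, 7, 8, 17]
end: lo=2, hi=2; a = [2, 3, 4, 11, 12, 14, 15, 7, 8, 17]

(2, 2)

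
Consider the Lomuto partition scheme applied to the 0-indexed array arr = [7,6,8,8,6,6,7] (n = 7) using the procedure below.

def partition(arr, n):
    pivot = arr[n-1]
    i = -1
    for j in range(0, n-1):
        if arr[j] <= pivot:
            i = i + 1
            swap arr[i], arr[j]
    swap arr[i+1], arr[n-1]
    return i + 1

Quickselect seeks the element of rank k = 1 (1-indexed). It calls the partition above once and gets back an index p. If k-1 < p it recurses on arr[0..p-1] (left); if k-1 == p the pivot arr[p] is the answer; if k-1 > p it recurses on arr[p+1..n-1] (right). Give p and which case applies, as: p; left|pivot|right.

pivot = arr[6] = 7; i = -1
j=0: arr[0]=7 ≤ 7 → i=0, swap arr[0],arr[0] (no change) → [7,6,8,8,6,6,7]
j=1: arr[1]=6 ≤ 7 → i=1, swap arr[1],arr[1] (no change) → [7,6,8,8,6,6,7]
j=2: arr[2]=8 > 7 → no swap
j=3: arr[3]=8 > 7 → no swap
j=4: arr[4]=6 ≤ 7 → i=2, swap arr[2],arr[4] → [7,6,6,8,8,6,7]
j=5: arr[5]=6 ≤ 7 → i=3, swap arr[3],arr[5] → [7,6,6,6,8,8,7]
final swap arr[4],arr[6] → [7,6,6,6,7,8,8]; return 4
p = 4; k-1 = 0 < 4 ⇒ left

4; left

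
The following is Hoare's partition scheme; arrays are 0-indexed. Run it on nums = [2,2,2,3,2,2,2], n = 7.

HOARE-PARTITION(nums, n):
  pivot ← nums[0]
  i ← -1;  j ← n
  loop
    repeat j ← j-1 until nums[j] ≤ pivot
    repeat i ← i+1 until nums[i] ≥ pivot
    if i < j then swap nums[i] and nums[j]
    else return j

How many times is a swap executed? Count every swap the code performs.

pivot=2
j stops at 6 (2), i stops at 0 (2); swap ⇒ [2,2,2,3,2,2,2]
j stops at 5 (2), i stops at 1 (2); swap ⇒ [2,2,2,3,2,2,2]
j stops at 4 (2), i stops at 2 (2); swap ⇒ [2,2,2,3,2,2,2]
j stops at 2, i stops at 3; i≥j ⇒ return 2. nums=[2,2,2,3,2,2,2]

3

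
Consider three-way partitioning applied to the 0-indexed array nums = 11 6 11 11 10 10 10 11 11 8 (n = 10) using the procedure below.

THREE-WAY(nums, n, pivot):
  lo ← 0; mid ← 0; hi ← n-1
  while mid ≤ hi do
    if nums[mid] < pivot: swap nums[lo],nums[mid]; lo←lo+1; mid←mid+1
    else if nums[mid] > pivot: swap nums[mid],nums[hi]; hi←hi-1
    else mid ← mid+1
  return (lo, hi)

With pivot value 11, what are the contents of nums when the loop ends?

6 10 10 10 8 11 11 11 11 11

lo=0 mid=0 hi=9
11=11: mid=1
6<11: swap(0,1), lo=1 mid=2 ⇒ 6 11 11 11 10 10 10 11 11 8
11=11: mid=3
11=11: mid=4
10<11: swap(1,4), lo=2 mid=5 ⇒ 6 10 11 11 11 10 10 11 11 8
10<11: swap(2,5), lo=3 mid=6 ⇒ 6 10 10 11 11 11 10 11 11 8
10<11: swap(3,6), lo=4 mid=7 ⇒ 6 10 10 10 11 11 11 11 11 8
11=11: mid=8
11=11: mid=9
8<11: swap(4,9), lo=5 mid=10 ⇒ 6 10 10 10 8 11 11 11 11 11
done. lo=5 hi=9; nums=6 10 10 10 8 11 11 11 11 11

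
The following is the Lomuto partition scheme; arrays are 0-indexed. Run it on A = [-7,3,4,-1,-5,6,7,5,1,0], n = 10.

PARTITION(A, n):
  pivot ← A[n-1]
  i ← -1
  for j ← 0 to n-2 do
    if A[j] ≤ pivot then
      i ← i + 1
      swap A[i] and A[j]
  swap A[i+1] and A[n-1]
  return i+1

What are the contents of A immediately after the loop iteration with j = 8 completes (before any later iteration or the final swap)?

pivot=0, i=-1
j=0: -7≤0, i=0, swap(0,0) ⇒ [-7,3,4,-1,-5,6,7,5,1,0]
j=1: 3>0, skip
j=2: 4>0, skip
j=3: -1≤0, i=1, swap(1,3) ⇒ [-7,-1,4,3,-5,6,7,5,1,0]
j=4: -5≤0, i=2, swap(2,4) ⇒ [-7,-1,-5,3,4,6,7,5,1,0]
j=5: 6>0, skip
j=6: 7>0, skip
j=7: 5>0, skip
j=8: 1>0, skip
(after j=8) A = [-7,-1,-5,3,4,6,7,5,1,0]

[-7,-1,-5,3,4,6,7,5,1,0]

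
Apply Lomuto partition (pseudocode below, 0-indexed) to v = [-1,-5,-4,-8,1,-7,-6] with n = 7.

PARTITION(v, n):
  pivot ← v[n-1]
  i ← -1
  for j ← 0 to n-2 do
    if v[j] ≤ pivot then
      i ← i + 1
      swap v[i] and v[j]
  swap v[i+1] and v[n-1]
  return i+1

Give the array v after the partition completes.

pivot=-6, i=-1
j=0: -1>-6, skip
j=1: -5>-6, skip
j=2: -4>-6, skip
j=3: -8≤-6, i=0, swap(0,3) ⇒ [-8,-5,-4,-1,1,-7,-6]
j=4: 1>-6, skip
j=5: -7≤-6, i=1, swap(1,5) ⇒ [-8,-7,-4,-1,1,-5,-6]
swap(2,6) ⇒ [-8,-7,-6,-1,1,-5,-4]; return 2

[-8,-7,-6,-1,1,-5,-4]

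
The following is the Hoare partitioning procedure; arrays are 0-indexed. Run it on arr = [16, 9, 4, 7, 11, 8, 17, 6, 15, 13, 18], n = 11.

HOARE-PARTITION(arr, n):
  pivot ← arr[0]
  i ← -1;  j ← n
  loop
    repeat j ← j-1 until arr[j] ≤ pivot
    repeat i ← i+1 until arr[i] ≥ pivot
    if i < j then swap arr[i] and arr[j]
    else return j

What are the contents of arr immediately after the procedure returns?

[13, 9, 4, 7, 11, 8, 15, 6, 17, 16, 18]

pivot = arr[0] = 16; i = -1, j = 11
j→9 (arr[9]=13≤16), i→0 (arr[0]=16≥16); i<j, swap → [13, 9, 4, 7, 11, 8, 17, 6, 15, 16, 18]
j→8 (arr[8]=15≤16), i→6 (arr[6]=17≥16); i<j, swap → [13, 9, 4, 7, 11, 8, 15, 6, 17, 16, 18]
j→7, i→8; i≥j, return j=7. arr = [13, 9, 4, 7, 11, 8, 15, 6, 17, 16, 18]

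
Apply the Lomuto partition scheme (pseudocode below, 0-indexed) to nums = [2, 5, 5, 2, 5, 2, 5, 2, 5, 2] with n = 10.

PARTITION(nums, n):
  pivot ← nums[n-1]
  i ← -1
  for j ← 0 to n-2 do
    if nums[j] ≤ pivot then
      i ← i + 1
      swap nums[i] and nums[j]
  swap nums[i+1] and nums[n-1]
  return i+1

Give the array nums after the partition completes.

pivot=2, i=-1
j=0: 2≤2, i=0, swap(0,0) ⇒ [2, 5, 5, 2, 5, 2, 5, 2, 5, 2]
j=1: 5>2, skip
j=2: 5>2, skip
j=3: 2≤2, i=1, swap(1,3) ⇒ [2, 2, 5, 5, 5, 2, 5, 2, 5, 2]
j=4: 5>2, skip
j=5: 2≤2, i=2, swap(2,5) ⇒ [2, 2, 2, 5, 5, 5, 5, 2, 5, 2]
j=6: 5>2, skip
j=7: 2≤2, i=3, swap(3,7) ⇒ [2, 2, 2, 2, 5, 5, 5, 5, 5, 2]
j=8: 5>2, skip
swap(4,9) ⇒ [2, 2, 2, 2, 2, 5, 5, 5, 5, 5]; return 4

[2, 2, 2, 2, 2, 5, 5, 5, 5, 5]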